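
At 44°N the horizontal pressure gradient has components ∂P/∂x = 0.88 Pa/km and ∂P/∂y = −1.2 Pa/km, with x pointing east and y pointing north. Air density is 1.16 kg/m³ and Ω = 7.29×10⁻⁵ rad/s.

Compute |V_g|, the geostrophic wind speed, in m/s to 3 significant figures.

12.7 m/s

Coriolis parameter at 44°N:
f = 2Ω sin φ = 2 × 7.29×10⁻⁵ × sin 44° = 1.01×10⁻⁴ s⁻¹
Component geostrophic relations (x east, y north):
u_g = −(1/(fρ)) ∂P/∂y,  v_g = (1/(fρ)) ∂P/∂x
u_g = −(−1.2×10⁻³)/(1.01×10⁻⁴ × 1.16) = 10.2 m/s;  v_g = (0.88×10⁻³)/(1.01×10⁻⁴ × 1.16) = 7.49 m/s
|V_g| = √(u_g² + v_g²) = 12.7 m/s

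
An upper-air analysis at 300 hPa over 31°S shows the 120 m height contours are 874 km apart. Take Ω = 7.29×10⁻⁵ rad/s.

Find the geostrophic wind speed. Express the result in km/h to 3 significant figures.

64.6 km/h

Coriolis parameter at 31°S:
f = 2Ω sin φ = 2 × 7.29×10⁻⁵ × sin 31° = 7.51×10⁻⁵ s⁻¹
Height gradient: |∂Z/∂n| = 120 m / 874000 m = 1.37×10⁻⁴
On a pressure surface, geostrophic balance gives V_g = (g/f)|∂Z/∂n|:
V_g = 9.81 × 1.37×10⁻⁴ / 7.51×10⁻⁵ = 17.9 m/s
Converting: 17.9 m/s × 3.6 = 64.6 km/h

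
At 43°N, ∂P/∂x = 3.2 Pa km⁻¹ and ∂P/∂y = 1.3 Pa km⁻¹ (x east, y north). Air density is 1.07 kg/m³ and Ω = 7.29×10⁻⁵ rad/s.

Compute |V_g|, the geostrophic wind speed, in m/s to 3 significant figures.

32.5 m/s

Coriolis parameter at 43°N:
f = 2Ω sin φ = 2 × 7.29×10⁻⁵ × sin 43° = 9.94×10⁻⁵ s⁻¹
Component geostrophic relations (x east, y north):
u_g = −(1/(fρ)) ∂P/∂y,  v_g = (1/(fρ)) ∂P/∂x
u_g = −(1.3×10⁻³)/(9.94×10⁻⁵ × 1.07) = −12.2 m/s;  v_g = (3.2×10⁻³)/(9.94×10⁻⁵ × 1.07) = 30.1 m/s
|V_g| = √(u_g² + v_g²) = 32.5 m/s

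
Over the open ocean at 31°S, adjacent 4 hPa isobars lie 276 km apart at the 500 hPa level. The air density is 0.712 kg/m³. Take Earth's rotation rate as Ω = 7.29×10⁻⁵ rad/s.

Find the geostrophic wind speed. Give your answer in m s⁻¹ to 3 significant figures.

Coriolis parameter at 31°S:
f = 2Ω sin φ = 2 × 7.29×10⁻⁵ × sin 31° = 7.51×10⁻⁵ s⁻¹
Pressure gradient: |∂P/∂n| = 400 Pa / 276000 m = 1.45×10⁻³ Pa/m
Geostrophic balance (pressure-gradient force = Coriolis force):
V_g = (1/(fρ)) |∂P/∂n| = 1.45×10⁻³ / (7.51×10⁻⁵ × 0.712) = 27.1 m/s

27.1 m s⁻¹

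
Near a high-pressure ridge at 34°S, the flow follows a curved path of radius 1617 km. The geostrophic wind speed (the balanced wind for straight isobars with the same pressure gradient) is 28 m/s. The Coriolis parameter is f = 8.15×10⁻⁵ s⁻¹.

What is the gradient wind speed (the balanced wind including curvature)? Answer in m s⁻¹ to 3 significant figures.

40.4 m s⁻¹

Around a high, pressure-gradient force acts outward with centrifugal, so Coriolis balances both:
fV = (1/ρ)|∂P/∂n| + V²/R  →  V² − fR·V + fR·V_g = 0
With fR = 8.15×10⁻⁵ × 1617×10³ m = 132 m/s:
V = [fR − √((fR)² − 4 fR V_g)]/2 = [132 − √(132² − 4×132×28)]/2 = 40.4 m/s
Supergeostrophic (V > V_g = 28 m/s), as expected around a high.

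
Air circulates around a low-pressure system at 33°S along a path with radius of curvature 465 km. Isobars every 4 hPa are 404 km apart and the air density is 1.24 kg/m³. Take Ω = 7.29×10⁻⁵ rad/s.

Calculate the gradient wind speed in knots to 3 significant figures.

16.0 knots

Coriolis parameter at 33°S:
f = 2Ω sin φ = 2 × 7.29×10⁻⁵ × sin 33° = 7.94×10⁻⁵ s⁻¹
Pressure gradient: |∂P/∂n| = 400 Pa / 404000 m = 9.90×10⁻⁴ Pa/m
Geostrophic speed: V_g = |∂P/∂n|/(fρ) = 9.90×10⁻⁴/(7.94×10⁻⁵ × 1.24) = 10.1 m/s
Around a low, centrifugal force acts outward with Coriolis, so pressure-gradient force balances both:
(1/ρ)|∂P/∂n| = fV + V²/R  →  V² + fR·V − fR·V_g = 0
With fR = 7.94×10⁻⁵ × 465×10³ m = 36.9 m/s:
V = [−fR + √((fR)² + 4 fR V_g)]/2 = [−36.9 + √(36.9² + 4×36.9×10.1)]/2 = 8.22 m/s
Subgeostrophic (V < V_g = 10.1 m/s), as expected around a low.
Converting: 8.22 m/s × 1.944 = 16.0 knots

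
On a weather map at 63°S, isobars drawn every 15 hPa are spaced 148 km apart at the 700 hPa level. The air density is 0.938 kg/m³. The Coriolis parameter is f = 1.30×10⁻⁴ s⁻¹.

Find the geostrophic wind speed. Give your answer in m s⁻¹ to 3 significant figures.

Pressure gradient: |∂P/∂n| = 1500 Pa / 148000 m = 1.01×10⁻² Pa/m
Geostrophic balance (pressure-gradient force = Coriolis force):
V_g = (1/(fρ)) |∂P/∂n| = 1.01×10⁻² / (1.30×10⁻⁴ × 0.938) = 83.1 m/s

83.1 m s⁻¹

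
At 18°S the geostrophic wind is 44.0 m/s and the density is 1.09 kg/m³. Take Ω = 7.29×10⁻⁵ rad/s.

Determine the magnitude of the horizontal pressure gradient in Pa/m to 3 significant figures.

2.16×10⁻³ Pa/m

Coriolis parameter at 18°S:
f = 2Ω sin φ = 2 × 7.29×10⁻⁵ × sin 18° = 4.51×10⁻⁵ s⁻¹
Geostrophic balance rearranged: |∂P/∂n| = f ρ V_g
|∂P/∂n| = 4.51×10⁻⁵ × 1.09 × 44.0 = 2.16×10⁻³ Pa/m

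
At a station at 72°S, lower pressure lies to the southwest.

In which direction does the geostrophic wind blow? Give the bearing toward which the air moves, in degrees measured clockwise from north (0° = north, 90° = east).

135°

The pressure-gradient force points toward the southwest (bearing 225°).
Geostrophic balance: in the Southern Hemisphere the Coriolis force deflects motion to the left, so the geostrophic wind blows 90° to the left of the pressure-gradient force (low pressure on the right).
Rotating 225° by 90° counterclockwise gives 135° — the wind blows toward the southeast.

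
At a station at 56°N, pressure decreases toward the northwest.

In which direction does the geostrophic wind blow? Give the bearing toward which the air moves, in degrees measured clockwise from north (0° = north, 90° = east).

045°

The pressure-gradient force points toward the northwest (bearing 315°).
Geostrophic balance: in the Northern Hemisphere the Coriolis force deflects motion to the right, so the geostrophic wind blows 90° to the right of the pressure-gradient force (low pressure on the left).
Rotating 315° by 90° clockwise gives 045° — the wind blows toward the northeast.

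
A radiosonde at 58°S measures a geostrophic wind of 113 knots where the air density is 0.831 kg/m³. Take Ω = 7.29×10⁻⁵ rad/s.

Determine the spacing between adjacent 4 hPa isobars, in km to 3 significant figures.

67.0 km

Coriolis parameter at 58°S:
f = 2Ω sin φ = 2 × 7.29×10⁻⁵ × sin 58° = 1.24×10⁻⁴ s⁻¹
Wind speed in SI: 113 knots = 58.1 m/s
Geostrophic balance rearranged: |∂P/∂n| = f ρ V_g
|∂P/∂n| = 1.24×10⁻⁴ × 0.831 × 58.1 = 5.97×10⁻³ Pa/m
Isobar spacing: Δn = ΔP/|∂P/∂n| = 400 Pa / 5.97×10⁻³ Pa/m = 66968 m ≈ 67.0 km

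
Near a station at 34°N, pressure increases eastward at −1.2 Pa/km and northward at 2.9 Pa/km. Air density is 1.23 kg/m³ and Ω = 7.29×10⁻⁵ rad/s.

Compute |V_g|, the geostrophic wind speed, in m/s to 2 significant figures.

Coriolis parameter at 34°N:
f = 2Ω sin φ = 2 × 7.29×10⁻⁵ × sin 34° = 8.15×10⁻⁵ s⁻¹
Component geostrophic relations (x east, y north):
u_g = −(1/(fρ)) ∂P/∂y,  v_g = (1/(fρ)) ∂P/∂x
u_g = −(2.9×10⁻³)/(8.15×10⁻⁵ × 1.23) = −28.9 m/s;  v_g = (−1.2×10⁻³)/(8.15×10⁻⁵ × 1.23) = −12.0 m/s
|V_g| = √(u_g² + v_g²) = 31.3 m/s

31 m/s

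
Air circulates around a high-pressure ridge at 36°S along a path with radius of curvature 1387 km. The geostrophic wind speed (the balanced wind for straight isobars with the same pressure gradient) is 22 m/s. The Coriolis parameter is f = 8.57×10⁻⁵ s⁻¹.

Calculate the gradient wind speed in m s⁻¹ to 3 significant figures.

29.1 m s⁻¹

Around a high, pressure-gradient force acts outward with centrifugal, so Coriolis balances both:
fV = (1/ρ)|∂P/∂n| + V²/R  →  V² − fR·V + fR·V_g = 0
With fR = 8.57×10⁻⁵ × 1387×10³ m = 119 m/s:
V = [fR − √((fR)² − 4 fR V_g)]/2 = [119 − √(119² − 4×119×22)]/2 = 29.1 m/s
Supergeostrophic (V > V_g = 22 m/s), as expected around a high.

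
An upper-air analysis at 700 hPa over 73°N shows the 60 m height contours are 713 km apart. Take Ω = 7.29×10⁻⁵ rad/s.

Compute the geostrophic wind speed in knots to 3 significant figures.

Coriolis parameter at 73°N:
f = 2Ω sin φ = 2 × 7.29×10⁻⁵ × sin 73° = 1.39×10⁻⁴ s⁻¹
Height gradient: |∂Z/∂n| = 60 m / 713000 m = 8.42×10⁻⁵
On a pressure surface, geostrophic balance gives V_g = (g/f)|∂Z/∂n|:
V_g = 9.81 × 8.42×10⁻⁵ / 1.39×10⁻⁴ = 5.92 m/s
Converting: 5.92 m/s × 1.944 = 11.5 knots

11.5 knots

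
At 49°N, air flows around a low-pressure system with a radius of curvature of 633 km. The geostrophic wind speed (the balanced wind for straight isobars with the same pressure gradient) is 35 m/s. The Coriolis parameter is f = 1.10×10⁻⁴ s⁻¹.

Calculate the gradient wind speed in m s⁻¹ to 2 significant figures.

26 m s⁻¹

Around a low, centrifugal force acts outward with Coriolis, so pressure-gradient force balances both:
(1/ρ)|∂P/∂n| = fV + V²/R  →  V² + fR·V − fR·V_g = 0
With fR = 1.10×10⁻⁴ × 633×10³ m = 69.6 m/s:
V = [−fR + √((fR)² + 4 fR V_g)]/2 = [−69.6 + √(69.6² + 4×69.6×35)]/2 = 25.6 m/s
Subgeostrophic (V < V_g = 35 m/s), as expected around a low.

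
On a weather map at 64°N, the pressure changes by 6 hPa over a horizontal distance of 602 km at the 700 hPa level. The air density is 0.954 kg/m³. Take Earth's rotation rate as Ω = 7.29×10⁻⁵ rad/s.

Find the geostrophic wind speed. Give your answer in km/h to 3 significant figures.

28.7 km/h

Coriolis parameter at 64°N:
f = 2Ω sin φ = 2 × 7.29×10⁻⁵ × sin 64° = 1.31×10⁻⁴ s⁻¹
Pressure gradient: |∂P/∂n| = 600 Pa / 602000 m = 9.97×10⁻⁴ Pa/m
Geostrophic balance (pressure-gradient force = Coriolis force):
V_g = (1/(fρ)) |∂P/∂n| = 9.97×10⁻⁴ / (1.31×10⁻⁴ × 0.954) = 7.97 m/s
Converting: 7.97 m/s × 3.6 = 28.7 km/h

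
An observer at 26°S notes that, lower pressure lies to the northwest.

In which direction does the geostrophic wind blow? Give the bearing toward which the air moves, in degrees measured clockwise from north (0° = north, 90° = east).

The pressure-gradient force points toward the northwest (bearing 315°).
Geostrophic balance: in the Southern Hemisphere the Coriolis force deflects motion to the left, so the geostrophic wind blows 90° to the left of the pressure-gradient force (low pressure on the right).
Rotating 315° by 90° counterclockwise gives 225° — the wind blows toward the southwest.

225°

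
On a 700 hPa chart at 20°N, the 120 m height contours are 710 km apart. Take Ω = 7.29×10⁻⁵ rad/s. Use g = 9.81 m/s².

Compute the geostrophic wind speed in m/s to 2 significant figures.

33 m/s

Coriolis parameter at 20°N:
f = 2Ω sin φ = 2 × 7.29×10⁻⁵ × sin 20° = 4.99×10⁻⁵ s⁻¹
Height gradient: |∂Z/∂n| = 120 m / 710000 m = 1.69×10⁻⁴
On a pressure surface, geostrophic balance gives V_g = (g/f)|∂Z/∂n|:
V_g = 9.81 × 1.69×10⁻⁴ / 4.99×10⁻⁵ = 33.2 m/s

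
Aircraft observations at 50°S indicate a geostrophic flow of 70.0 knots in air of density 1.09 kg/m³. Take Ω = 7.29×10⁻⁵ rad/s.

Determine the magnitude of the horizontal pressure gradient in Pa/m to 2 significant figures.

Coriolis parameter at 50°S:
f = 2Ω sin φ = 2 × 7.29×10⁻⁵ × sin 50° = 1.12×10⁻⁴ s⁻¹
Wind speed in SI: 70.0 knots = 36.0 m/s
Geostrophic balance rearranged: |∂P/∂n| = f ρ V_g
|∂P/∂n| = 1.12×10⁻⁴ × 1.09 × 36.0 = 4.38×10⁻³ Pa/m

4.4×10⁻³ Pa/m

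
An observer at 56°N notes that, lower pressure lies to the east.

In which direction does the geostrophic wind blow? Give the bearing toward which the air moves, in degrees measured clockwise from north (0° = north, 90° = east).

180°

The pressure-gradient force points toward the east (bearing 090°).
Geostrophic balance: in the Northern Hemisphere the Coriolis force deflects motion to the right, so the geostrophic wind blows 90° to the right of the pressure-gradient force (low pressure on the left).
Rotating 090° by 90° clockwise gives 180° — the wind blows toward the south.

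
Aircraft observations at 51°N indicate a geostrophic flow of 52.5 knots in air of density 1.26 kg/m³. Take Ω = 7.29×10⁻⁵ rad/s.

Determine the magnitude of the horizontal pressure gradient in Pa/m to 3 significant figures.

3.86×10⁻³ Pa/m

Coriolis parameter at 51°N:
f = 2Ω sin φ = 2 × 7.29×10⁻⁵ × sin 51° = 1.13×10⁻⁴ s⁻¹
Wind speed in SI: 52.5 knots = 27.0 m/s
Geostrophic balance rearranged: |∂P/∂n| = f ρ V_g
|∂P/∂n| = 1.13×10⁻⁴ × 1.26 × 27.0 = 3.86×10⁻³ Pa/m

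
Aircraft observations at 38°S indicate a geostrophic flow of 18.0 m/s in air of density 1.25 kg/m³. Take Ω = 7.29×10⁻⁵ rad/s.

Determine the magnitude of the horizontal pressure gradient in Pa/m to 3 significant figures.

2.02×10⁻³ Pa/m

Coriolis parameter at 38°S:
f = 2Ω sin φ = 2 × 7.29×10⁻⁵ × sin 38° = 8.98×10⁻⁵ s⁻¹
Geostrophic balance rearranged: |∂P/∂n| = f ρ V_g
|∂P/∂n| = 8.98×10⁻⁵ × 1.25 × 18.0 = 2.02×10⁻³ Pa/m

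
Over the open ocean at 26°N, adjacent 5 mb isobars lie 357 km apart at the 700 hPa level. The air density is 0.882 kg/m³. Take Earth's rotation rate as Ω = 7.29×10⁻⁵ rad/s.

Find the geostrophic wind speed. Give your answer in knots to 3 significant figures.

Coriolis parameter at 26°N:
f = 2Ω sin φ = 2 × 7.29×10⁻⁵ × sin 26° = 6.39×10⁻⁵ s⁻¹
Pressure gradient: |∂P/∂n| = 500 Pa / 357000 m = 1.40×10⁻³ Pa/m
Geostrophic balance (pressure-gradient force = Coriolis force):
V_g = (1/(fρ)) |∂P/∂n| = 1.40×10⁻³ / (6.39×10⁻⁵ × 0.882) = 24.8 m/s
Converting: 24.8 m/s × 1.944 = 48.3 knots

48.3 knots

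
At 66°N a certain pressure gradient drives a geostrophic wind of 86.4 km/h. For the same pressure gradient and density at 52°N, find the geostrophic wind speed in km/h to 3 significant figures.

With the same pressure gradient and density, V_g ∝ 1/f ∝ 1/sin φ.
V₂ = V₁ · sin φ₁ / sin φ₂ = 86.4 × sin 66° / sin 52°
V₂ = 86.4 × 0.9135/0.7880 = 100 km/h

100 km/h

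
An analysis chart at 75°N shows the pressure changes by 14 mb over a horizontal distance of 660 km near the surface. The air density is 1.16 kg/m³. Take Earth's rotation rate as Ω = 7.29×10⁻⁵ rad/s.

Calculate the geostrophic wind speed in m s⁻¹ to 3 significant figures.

Coriolis parameter at 75°N:
f = 2Ω sin φ = 2 × 7.29×10⁻⁵ × sin 75° = 1.41×10⁻⁴ s⁻¹
Pressure gradient: |∂P/∂n| = 1400 Pa / 660000 m = 2.12×10⁻³ Pa/m
Geostrophic balance (pressure-gradient force = Coriolis force):
V_g = (1/(fρ)) |∂P/∂n| = 2.12×10⁻³ / (1.41×10⁻⁴ × 1.16) = 13.0 m/s

13.0 m s⁻¹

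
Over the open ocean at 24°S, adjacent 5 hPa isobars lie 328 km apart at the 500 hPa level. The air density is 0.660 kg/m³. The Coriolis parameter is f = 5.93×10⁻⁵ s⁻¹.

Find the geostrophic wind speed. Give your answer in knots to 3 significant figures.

75.7 knots

Pressure gradient: |∂P/∂n| = 500 Pa / 328000 m = 1.52×10⁻³ Pa/m
Geostrophic balance (pressure-gradient force = Coriolis force):
V_g = (1/(fρ)) |∂P/∂n| = 1.52×10⁻³ / (5.93×10⁻⁵ × 0.660) = 38.9 m/s
Converting: 38.9 m/s × 1.944 = 75.7 knots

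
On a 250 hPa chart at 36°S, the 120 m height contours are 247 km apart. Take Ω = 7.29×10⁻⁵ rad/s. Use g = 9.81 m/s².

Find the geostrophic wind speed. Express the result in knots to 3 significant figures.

108 knots

Coriolis parameter at 36°S:
f = 2Ω sin φ = 2 × 7.29×10⁻⁵ × sin 36° = 8.57×10⁻⁵ s⁻¹
Height gradient: |∂Z/∂n| = 120 m / 247000 m = 4.86×10⁻⁴
On a pressure surface, geostrophic balance gives V_g = (g/f)|∂Z/∂n|:
V_g = 9.81 × 4.86×10⁻⁴ / 8.57×10⁻⁵ = 55.6 m/s
Converting: 55.6 m/s × 1.944 = 108 knots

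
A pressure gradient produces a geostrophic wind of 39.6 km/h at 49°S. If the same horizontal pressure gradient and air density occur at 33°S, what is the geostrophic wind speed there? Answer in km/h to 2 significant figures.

55 km/h

With the same pressure gradient and density, V_g ∝ 1/f ∝ 1/sin φ.
V₂ = V₁ · sin φ₁ / sin φ₂ = 39.6 × sin 49° / sin 33°
V₂ = 39.6 × 0.7547/0.5446 = 55 km/h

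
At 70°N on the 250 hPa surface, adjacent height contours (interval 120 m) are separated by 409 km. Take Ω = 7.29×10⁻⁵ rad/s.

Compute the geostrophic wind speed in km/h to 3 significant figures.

Coriolis parameter at 70°N:
f = 2Ω sin φ = 2 × 7.29×10⁻⁵ × sin 70° = 1.37×10⁻⁴ s⁻¹
Height gradient: |∂Z/∂n| = 120 m / 409000 m = 2.93×10⁻⁴
On a pressure surface, geostrophic balance gives V_g = (g/f)|∂Z/∂n|:
V_g = 9.81 × 2.93×10⁻⁴ / 1.37×10⁻⁴ = 21.0 m/s
Converting: 21.0 m/s × 3.6 = 75.6 km/h

75.6 km/h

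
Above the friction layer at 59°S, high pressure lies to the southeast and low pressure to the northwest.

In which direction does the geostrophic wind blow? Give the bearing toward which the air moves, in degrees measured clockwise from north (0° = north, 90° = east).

The pressure-gradient force points toward the northwest (bearing 315°).
Geostrophic balance: in the Southern Hemisphere the Coriolis force deflects motion to the left, so the geostrophic wind blows 90° to the left of the pressure-gradient force (low pressure on the right).
Rotating 315° by 90° counterclockwise gives 225° — the wind blows toward the southwest.

225°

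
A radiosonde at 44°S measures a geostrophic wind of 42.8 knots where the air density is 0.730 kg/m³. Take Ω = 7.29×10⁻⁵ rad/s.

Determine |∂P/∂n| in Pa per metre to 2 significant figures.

Coriolis parameter at 44°S:
f = 2Ω sin φ = 2 × 7.29×10⁻⁵ × sin 44° = 1.01×10⁻⁴ s⁻¹
Wind speed in SI: 42.8 knots = 22.0 m/s
Geostrophic balance rearranged: |∂P/∂n| = f ρ V_g
|∂P/∂n| = 1.01×10⁻⁴ × 0.730 × 22.0 = 1.63×10⁻³ Pa/m

1.6×10⁻³ Pa/m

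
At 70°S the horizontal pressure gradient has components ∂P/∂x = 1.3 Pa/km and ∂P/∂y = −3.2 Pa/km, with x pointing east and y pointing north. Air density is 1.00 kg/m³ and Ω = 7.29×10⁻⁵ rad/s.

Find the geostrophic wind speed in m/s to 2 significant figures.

Coriolis parameter at 70°S:
f = 2Ω sin φ = 2 × 7.29×10⁻⁵ × sin 70° = 1.37×10⁻⁴ s⁻¹
In the Southern Hemisphere f is negative: f = −1.37×10⁻⁴ s⁻¹.
Component geostrophic relations (x east, y north):
u_g = −(1/(fρ)) ∂P/∂y,  v_g = (1/(fρ)) ∂P/∂x
u_g = −(−3.2×10⁻³)/(−1.37×10⁻⁴ × 1.00) = −23.4 m/s;  v_g = (1.3×10⁻³)/(−1.37×10⁻⁴ × 1.00) = −9.49 m/s
|V_g| = √(u_g² + v_g²) = 25.2 m/s

25 m/s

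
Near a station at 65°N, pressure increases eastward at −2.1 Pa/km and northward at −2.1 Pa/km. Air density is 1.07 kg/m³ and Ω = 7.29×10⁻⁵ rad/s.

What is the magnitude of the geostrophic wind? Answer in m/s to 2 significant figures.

Coriolis parameter at 65°N:
f = 2Ω sin φ = 2 × 7.29×10⁻⁵ × sin 65° = 1.32×10⁻⁴ s⁻¹
Component geostrophic relations (x east, y north):
u_g = −(1/(fρ)) ∂P/∂y,  v_g = (1/(fρ)) ∂P/∂x
u_g = −(−2.1×10⁻³)/(1.32×10⁻⁴ × 1.07) = 14.9 m/s;  v_g = (−2.1×10⁻³)/(1.32×10⁻⁴ × 1.07) = −14.9 m/s
|V_g| = √(u_g² + v_g²) = 21.0 m/s

21 m/s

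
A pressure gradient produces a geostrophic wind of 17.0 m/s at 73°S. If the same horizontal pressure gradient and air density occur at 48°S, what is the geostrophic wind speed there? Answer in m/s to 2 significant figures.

With the same pressure gradient and density, V_g ∝ 1/f ∝ 1/sin φ.
V₂ = V₁ · sin φ₁ / sin φ₂ = 17.0 × sin 73° / sin 48°
V₂ = 17.0 × 0.9563/0.7431 = 22 m/s

22 m/s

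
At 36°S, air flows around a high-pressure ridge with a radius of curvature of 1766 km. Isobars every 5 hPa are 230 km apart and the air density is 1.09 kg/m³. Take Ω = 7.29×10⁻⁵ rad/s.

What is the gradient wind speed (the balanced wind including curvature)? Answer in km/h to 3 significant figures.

Coriolis parameter at 36°S:
f = 2Ω sin φ = 2 × 7.29×10⁻⁵ × sin 36° = 8.57×10⁻⁵ s⁻¹
Pressure gradient: |∂P/∂n| = 500 Pa / 230000 m = 2.17×10⁻³ Pa/m
Geostrophic speed: V_g = |∂P/∂n|/(fρ) = 2.17×10⁻³/(8.57×10⁻⁵ × 1.09) = 23.3 m/s
Around a high, pressure-gradient force acts outward with centrifugal, so Coriolis balances both:
fV = (1/ρ)|∂P/∂n| + V²/R  →  V² − fR·V + fR·V_g = 0
With fR = 8.57×10⁻⁵ × 1766×10³ m = 151 m/s:
V = [fR − √((fR)² − 4 fR V_g)]/2 = [151 − √(151² − 4×151×23.3)]/2 = 28.7 m/s
Supergeostrophic (V > V_g = 23.3 m/s), as expected around a high.
Converting: 28.7 m/s × 3.6 = 103 km/h

103 km/h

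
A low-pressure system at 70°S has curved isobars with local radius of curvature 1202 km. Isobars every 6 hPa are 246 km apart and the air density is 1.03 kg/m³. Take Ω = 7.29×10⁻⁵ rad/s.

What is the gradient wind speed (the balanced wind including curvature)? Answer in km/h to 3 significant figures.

56.8 km/h

Coriolis parameter at 70°S:
f = 2Ω sin φ = 2 × 7.29×10⁻⁵ × sin 70° = 1.37×10⁻⁴ s⁻¹
Pressure gradient: |∂P/∂n| = 600 Pa / 246000 m = 2.44×10⁻³ Pa/m
Geostrophic speed: V_g = |∂P/∂n|/(fρ) = 2.44×10⁻³/(1.37×10⁻⁴ × 1.03) = 17.3 m/s
Around a low, centrifugal force acts outward with Coriolis, so pressure-gradient force balances both:
(1/ρ)|∂P/∂n| = fV + V²/R  →  V² + fR·V − fR·V_g = 0
With fR = 1.37×10⁻⁴ × 1202×10³ m = 165 m/s:
V = [−fR + √((fR)² + 4 fR V_g)]/2 = [−165 + √(165² + 4×165×17.3)]/2 = 15.8 m/s
Subgeostrophic (V < V_g = 17.3 m/s), as expected around a low.
Converting: 15.8 m/s × 3.6 = 56.8 km/h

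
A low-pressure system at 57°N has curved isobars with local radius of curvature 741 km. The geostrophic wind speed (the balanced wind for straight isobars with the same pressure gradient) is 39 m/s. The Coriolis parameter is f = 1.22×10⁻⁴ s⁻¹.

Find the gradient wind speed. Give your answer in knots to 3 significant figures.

57.2 knots

Around a low, centrifugal force acts outward with Coriolis, so pressure-gradient force balances both:
(1/ρ)|∂P/∂n| = fV + V²/R  →  V² + fR·V − fR·V_g = 0
With fR = 1.22×10⁻⁴ × 741×10³ m = 90.4 m/s:
V = [−fR + √((fR)² + 4 fR V_g)]/2 = [−90.4 + √(90.4² + 4×90.4×39)]/2 = 29.4 m/s
Subgeostrophic (V < V_g = 39 m/s), as expected around a low.
Converting: 29.4 m/s × 1.944 = 57.2 knots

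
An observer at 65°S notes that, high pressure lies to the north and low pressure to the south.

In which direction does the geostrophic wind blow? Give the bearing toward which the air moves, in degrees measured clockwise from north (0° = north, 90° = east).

090°

The pressure-gradient force points toward the south (bearing 180°).
Geostrophic balance: in the Southern Hemisphere the Coriolis force deflects motion to the left, so the geostrophic wind blows 90° to the left of the pressure-gradient force (low pressure on the right).
Rotating 180° by 90° counterclockwise gives 090° — the wind blows toward the east.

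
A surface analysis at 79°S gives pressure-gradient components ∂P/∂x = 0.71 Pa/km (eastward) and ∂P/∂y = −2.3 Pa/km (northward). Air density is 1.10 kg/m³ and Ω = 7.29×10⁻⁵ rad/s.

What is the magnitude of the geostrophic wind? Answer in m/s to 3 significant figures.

15.3 m/s

Coriolis parameter at 79°S:
f = 2Ω sin φ = 2 × 7.29×10⁻⁵ × sin 79° = 1.43×10⁻⁴ s⁻¹
In the Southern Hemisphere f is negative: f = −1.43×10⁻⁴ s⁻¹.
Component geostrophic relations (x east, y north):
u_g = −(1/(fρ)) ∂P/∂y,  v_g = (1/(fρ)) ∂P/∂x
u_g = −(−2.3×10⁻³)/(−1.43×10⁻⁴ × 1.10) = −14.6 m/s;  v_g = (0.71×10⁻³)/(−1.43×10⁻⁴ × 1.10) = −4.51 m/s
|V_g| = √(u_g² + v_g²) = 15.3 m/s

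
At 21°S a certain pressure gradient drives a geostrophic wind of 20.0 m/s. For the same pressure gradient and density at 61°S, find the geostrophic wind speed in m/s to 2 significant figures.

With the same pressure gradient and density, V_g ∝ 1/f ∝ 1/sin φ.
V₂ = V₁ · sin φ₁ / sin φ₂ = 20.0 × sin 21° / sin 61°
V₂ = 20.0 × 0.3584/0.8746 = 8.2 m/s

8.2 m/s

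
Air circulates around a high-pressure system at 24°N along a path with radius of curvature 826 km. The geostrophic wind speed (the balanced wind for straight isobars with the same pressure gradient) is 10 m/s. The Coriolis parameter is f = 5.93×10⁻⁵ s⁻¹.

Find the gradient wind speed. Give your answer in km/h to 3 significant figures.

Around a high, pressure-gradient force acts outward with centrifugal, so Coriolis balances both:
fV = (1/ρ)|∂P/∂n| + V²/R  →  V² − fR·V + fR·V_g = 0
With fR = 5.93×10⁻⁵ × 826×10³ m = 49.0 m/s:
V = [fR − √((fR)² − 4 fR V_g)]/2 = [49.0 − √(49.0² − 4×49.0×10)]/2 = 14 m/s
Supergeostrophic (V > V_g = 10 m/s), as expected around a high.
Converting: 14 m/s × 3.6 = 50.4 km/h

50.4 km/h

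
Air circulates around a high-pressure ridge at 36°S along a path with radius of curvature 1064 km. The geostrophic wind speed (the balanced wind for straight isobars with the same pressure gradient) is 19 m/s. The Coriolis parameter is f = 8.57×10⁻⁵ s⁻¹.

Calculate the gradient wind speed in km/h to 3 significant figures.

Around a high, pressure-gradient force acts outward with centrifugal, so Coriolis balances both:
fV = (1/ρ)|∂P/∂n| + V²/R  →  V² − fR·V + fR·V_g = 0
With fR = 8.57×10⁻⁵ × 1064×10³ m = 91.2 m/s:
V = [fR − √((fR)² − 4 fR V_g)]/2 = [91.2 − √(91.2² − 4×91.2×19)]/2 = 27 m/s
Supergeostrophic (V > V_g = 19 m/s), as expected around a high.
Converting: 27 m/s × 3.6 = 97.2 km/h

97.2 km/h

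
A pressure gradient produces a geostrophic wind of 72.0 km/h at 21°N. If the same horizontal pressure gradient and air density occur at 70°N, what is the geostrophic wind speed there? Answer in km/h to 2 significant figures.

27 km/h

With the same pressure gradient and density, V_g ∝ 1/f ∝ 1/sin φ.
V₂ = V₁ · sin φ₁ / sin φ₂ = 72.0 × sin 21° / sin 70°
V₂ = 72.0 × 0.3584/0.9397 = 27 km/h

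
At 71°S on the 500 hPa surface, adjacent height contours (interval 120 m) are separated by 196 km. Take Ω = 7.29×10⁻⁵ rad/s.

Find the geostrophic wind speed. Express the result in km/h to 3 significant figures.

Coriolis parameter at 71°S:
f = 2Ω sin φ = 2 × 7.29×10⁻⁵ × sin 71° = 1.38×10⁻⁴ s⁻¹
Height gradient: |∂Z/∂n| = 120 m / 196000 m = 6.12×10⁻⁴
On a pressure surface, geostrophic balance gives V_g = (g/f)|∂Z/∂n|:
V_g = 9.81 × 6.12×10⁻⁴ / 1.38×10⁻⁴ = 43.6 m/s
Converting: 43.6 m/s × 3.6 = 157 km/h

157 km/h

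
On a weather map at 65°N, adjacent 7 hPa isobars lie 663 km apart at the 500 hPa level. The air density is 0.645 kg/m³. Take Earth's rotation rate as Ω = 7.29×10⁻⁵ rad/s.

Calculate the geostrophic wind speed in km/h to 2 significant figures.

45 km/h

Coriolis parameter at 65°N:
f = 2Ω sin φ = 2 × 7.29×10⁻⁵ × sin 65° = 1.32×10⁻⁴ s⁻¹
Pressure gradient: |∂P/∂n| = 700 Pa / 663000 m = 1.06×10⁻³ Pa/m
Geostrophic balance (pressure-gradient force = Coriolis force):
V_g = (1/(fρ)) |∂P/∂n| = 1.06×10⁻³ / (1.32×10⁻⁴ × 0.645) = 12.4 m/s
Converting: 12.4 m/s × 3.6 = 45 km/h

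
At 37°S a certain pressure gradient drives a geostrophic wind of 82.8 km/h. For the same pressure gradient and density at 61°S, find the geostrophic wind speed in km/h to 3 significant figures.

With the same pressure gradient and density, V_g ∝ 1/f ∝ 1/sin φ.
V₂ = V₁ · sin φ₁ / sin φ₂ = 82.8 × sin 37° / sin 61°
V₂ = 82.8 × 0.6018/0.8746 = 57.0 km/h

57.0 km/h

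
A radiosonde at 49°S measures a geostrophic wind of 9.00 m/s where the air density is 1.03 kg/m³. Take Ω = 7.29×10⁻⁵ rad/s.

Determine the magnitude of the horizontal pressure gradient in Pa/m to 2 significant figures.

Coriolis parameter at 49°S:
f = 2Ω sin φ = 2 × 7.29×10⁻⁵ × sin 49° = 1.10×10⁻⁴ s⁻¹
Geostrophic balance rearranged: |∂P/∂n| = f ρ V_g
|∂P/∂n| = 1.10×10⁻⁴ × 1.03 × 9.00 = 1.02×10⁻³ Pa/m

1.0×10⁻³ Pa/m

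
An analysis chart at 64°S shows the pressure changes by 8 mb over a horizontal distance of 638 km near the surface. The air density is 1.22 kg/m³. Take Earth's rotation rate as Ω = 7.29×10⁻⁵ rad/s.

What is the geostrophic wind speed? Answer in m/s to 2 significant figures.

7.8 m/s

Coriolis parameter at 64°S:
f = 2Ω sin φ = 2 × 7.29×10⁻⁵ × sin 64° = 1.31×10⁻⁴ s⁻¹
Pressure gradient: |∂P/∂n| = 800 Pa / 638000 m = 1.25×10⁻³ Pa/m
Geostrophic balance (pressure-gradient force = Coriolis force):
V_g = (1/(fρ)) |∂P/∂n| = 1.25×10⁻³ / (1.31×10⁻⁴ × 1.22) = 7.84 m/s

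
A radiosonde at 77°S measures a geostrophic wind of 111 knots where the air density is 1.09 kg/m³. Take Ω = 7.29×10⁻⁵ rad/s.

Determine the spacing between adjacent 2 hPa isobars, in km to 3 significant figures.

Coriolis parameter at 77°S:
f = 2Ω sin φ = 2 × 7.29×10⁻⁵ × sin 77° = 1.42×10⁻⁴ s⁻¹
Wind speed in SI: 111 knots = 57.1 m/s
Geostrophic balance rearranged: |∂P/∂n| = f ρ V_g
|∂P/∂n| = 1.42×10⁻⁴ × 1.09 × 57.1 = 8.84×10⁻³ Pa/m
Isobar spacing: Δn = ΔP/|∂P/∂n| = 200 Pa / 8.84×10⁻³ Pa/m = 22618 m ≈ 22.6 km

22.6 km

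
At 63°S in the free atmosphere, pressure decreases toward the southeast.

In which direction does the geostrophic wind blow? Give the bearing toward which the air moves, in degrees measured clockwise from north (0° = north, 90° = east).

045°

The pressure-gradient force points toward the southeast (bearing 135°).
Geostrophic balance: in the Southern Hemisphere the Coriolis force deflects motion to the left, so the geostrophic wind blows 90° to the left of the pressure-gradient force (low pressure on the right).
Rotating 135° by 90° counterclockwise gives 045° — the wind blows toward the northeast.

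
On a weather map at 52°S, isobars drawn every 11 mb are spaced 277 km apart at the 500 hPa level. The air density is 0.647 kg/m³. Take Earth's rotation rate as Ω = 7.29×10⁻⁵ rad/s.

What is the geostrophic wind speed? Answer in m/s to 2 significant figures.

Coriolis parameter at 52°S:
f = 2Ω sin φ = 2 × 7.29×10⁻⁵ × sin 52° = 1.15×10⁻⁴ s⁻¹
Pressure gradient: |∂P/∂n| = 1100 Pa / 277000 m = 3.97×10⁻³ Pa/m
Geostrophic balance (pressure-gradient force = Coriolis force):
V_g = (1/(fρ)) |∂P/∂n| = 3.97×10⁻³ / (1.15×10⁻⁴ × 0.647) = 53.4 m/s

53 m/s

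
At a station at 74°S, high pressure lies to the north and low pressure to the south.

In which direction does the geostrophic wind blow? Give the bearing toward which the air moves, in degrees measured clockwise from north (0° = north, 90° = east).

The pressure-gradient force points toward the south (bearing 180°).
Geostrophic balance: in the Southern Hemisphere the Coriolis force deflects motion to the left, so the geostrophic wind blows 90° to the left of the pressure-gradient force (low pressure on the right).
Rotating 180° by 90° counterclockwise gives 090° — the wind blows toward the east.

090°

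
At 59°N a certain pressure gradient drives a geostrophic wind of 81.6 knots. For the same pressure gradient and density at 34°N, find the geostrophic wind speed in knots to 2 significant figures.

With the same pressure gradient and density, V_g ∝ 1/f ∝ 1/sin φ.
V₂ = V₁ · sin φ₁ / sin φ₂ = 81.6 × sin 59° / sin 34°
V₂ = 81.6 × 0.8572/0.5592 = 130 knots

130 knots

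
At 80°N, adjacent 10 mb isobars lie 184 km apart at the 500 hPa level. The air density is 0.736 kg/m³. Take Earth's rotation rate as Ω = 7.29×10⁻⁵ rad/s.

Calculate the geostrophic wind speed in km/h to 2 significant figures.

Coriolis parameter at 80°N:
f = 2Ω sin φ = 2 × 7.29×10⁻⁵ × sin 80° = 1.44×10⁻⁴ s⁻¹
Pressure gradient: |∂P/∂n| = 1000 Pa / 184000 m = 5.43×10⁻³ Pa/m
Geostrophic balance (pressure-gradient force = Coriolis force):
V_g = (1/(fρ)) |∂P/∂n| = 5.43×10⁻³ / (1.44×10⁻⁴ × 0.736) = 51.4 m/s
Converting: 51.4 m/s × 3.6 = 190 km/h

190 km/h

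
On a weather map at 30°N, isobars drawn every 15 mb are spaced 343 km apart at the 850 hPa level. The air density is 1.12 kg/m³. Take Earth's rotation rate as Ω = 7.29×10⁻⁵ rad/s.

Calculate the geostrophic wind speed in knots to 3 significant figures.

Coriolis parameter at 30°N:
f = 2Ω sin φ = 2 × 7.29×10⁻⁵ × sin 30° = 7.29×10⁻⁵ s⁻¹
Pressure gradient: |∂P/∂n| = 1500 Pa / 343000 m = 4.37×10⁻³ Pa/m
Geostrophic balance (pressure-gradient force = Coriolis force):
V_g = (1/(fρ)) |∂P/∂n| = 4.37×10⁻³ / (7.29×10⁻⁵ × 1.12) = 53.6 m/s
Converting: 53.6 m/s × 1.944 = 104 knots

104 knots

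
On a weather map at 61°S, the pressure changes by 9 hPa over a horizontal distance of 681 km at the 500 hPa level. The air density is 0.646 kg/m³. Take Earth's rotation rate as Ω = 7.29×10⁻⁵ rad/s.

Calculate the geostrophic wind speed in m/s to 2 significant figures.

16 m/s

Coriolis parameter at 61°S:
f = 2Ω sin φ = 2 × 7.29×10⁻⁵ × sin 61° = 1.28×10⁻⁴ s⁻¹
Pressure gradient: |∂P/∂n| = 900 Pa / 681000 m = 1.32×10⁻³ Pa/m
Geostrophic balance (pressure-gradient force = Coriolis force):
V_g = (1/(fρ)) |∂P/∂n| = 1.32×10⁻³ / (1.28×10⁻⁴ × 0.646) = 16.0 m/s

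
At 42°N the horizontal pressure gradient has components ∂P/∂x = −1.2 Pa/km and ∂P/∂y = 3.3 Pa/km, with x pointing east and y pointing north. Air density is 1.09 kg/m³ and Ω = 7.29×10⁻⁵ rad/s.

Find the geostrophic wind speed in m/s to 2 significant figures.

Coriolis parameter at 42°N:
f = 2Ω sin φ = 2 × 7.29×10⁻⁵ × sin 42° = 9.76×10⁻⁵ s⁻¹
Component geostrophic relations (x east, y north):
u_g = −(1/(fρ)) ∂P/∂y,  v_g = (1/(fρ)) ∂P/∂x
u_g = −(3.3×10⁻³)/(9.76×10⁻⁵ × 1.09) = −31.0 m/s;  v_g = (−1.2×10⁻³)/(9.76×10⁻⁵ × 1.09) = −11.3 m/s
|V_g| = √(u_g² + v_g²) = 33.0 m/s

33 m/s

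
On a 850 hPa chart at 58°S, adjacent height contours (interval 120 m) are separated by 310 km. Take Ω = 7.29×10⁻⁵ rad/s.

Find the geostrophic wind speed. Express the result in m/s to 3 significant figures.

30.7 m/s

Coriolis parameter at 58°S:
f = 2Ω sin φ = 2 × 7.29×10⁻⁵ × sin 58° = 1.24×10⁻⁴ s⁻¹
Height gradient: |∂Z/∂n| = 120 m / 310000 m = 3.87×10⁻⁴
On a pressure surface, geostrophic balance gives V_g = (g/f)|∂Z/∂n|:
V_g = 9.81 × 3.87×10⁻⁴ / 1.24×10⁻⁴ = 30.7 m/s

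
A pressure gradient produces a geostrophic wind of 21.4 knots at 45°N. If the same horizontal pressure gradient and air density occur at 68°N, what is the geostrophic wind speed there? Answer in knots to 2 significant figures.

16 knots

With the same pressure gradient and density, V_g ∝ 1/f ∝ 1/sin φ.
V₂ = V₁ · sin φ₁ / sin φ₂ = 21.4 × sin 45° / sin 68°
V₂ = 21.4 × 0.7071/0.9272 = 16 knots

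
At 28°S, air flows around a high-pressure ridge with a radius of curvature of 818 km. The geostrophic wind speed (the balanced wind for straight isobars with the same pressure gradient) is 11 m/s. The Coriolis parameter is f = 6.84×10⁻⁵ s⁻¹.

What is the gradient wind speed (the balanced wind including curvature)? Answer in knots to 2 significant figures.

29 knots

Around a high, pressure-gradient force acts outward with centrifugal, so Coriolis balances both:
fV = (1/ρ)|∂P/∂n| + V²/R  →  V² − fR·V + fR·V_g = 0
With fR = 6.84×10⁻⁵ × 818×10³ m = 56.0 m/s:
V = [fR − √((fR)² − 4 fR V_g)]/2 = [56.0 − √(56.0² − 4×56.0×11)]/2 = 15 m/s
Supergeostrophic (V > V_g = 11 m/s), as expected around a high.
Converting: 15 m/s × 1.944 = 29 knots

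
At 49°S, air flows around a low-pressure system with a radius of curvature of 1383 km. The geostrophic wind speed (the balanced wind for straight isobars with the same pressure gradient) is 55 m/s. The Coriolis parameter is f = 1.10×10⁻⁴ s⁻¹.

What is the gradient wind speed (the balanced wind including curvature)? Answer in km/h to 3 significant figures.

Around a low, centrifugal force acts outward with Coriolis, so pressure-gradient force balances both:
(1/ρ)|∂P/∂n| = fV + V²/R  →  V² + fR·V − fR·V_g = 0
With fR = 1.10×10⁻⁴ × 1383×10³ m = 152 m/s:
V = [−fR + √((fR)² + 4 fR V_g)]/2 = [−152 + √(152² + 4×152×55)]/2 = 42.9 m/s
Subgeostrophic (V < V_g = 55 m/s), as expected around a low.
Converting: 42.9 m/s × 3.6 = 154 km/h

154 km/h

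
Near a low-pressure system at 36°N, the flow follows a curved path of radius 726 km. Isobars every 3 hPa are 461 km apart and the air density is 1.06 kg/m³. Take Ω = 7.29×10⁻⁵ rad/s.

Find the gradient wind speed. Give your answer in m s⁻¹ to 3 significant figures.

Coriolis parameter at 36°N:
f = 2Ω sin φ = 2 × 7.29×10⁻⁵ × sin 36° = 8.57×10⁻⁵ s⁻¹
Pressure gradient: |∂P/∂n| = 300 Pa / 461000 m = 6.51×10⁻⁴ Pa/m
Geostrophic speed: V_g = |∂P/∂n|/(fρ) = 6.51×10⁻⁴/(8.57×10⁻⁵ × 1.06) = 7.16 m/s
Around a low, centrifugal force acts outward with Coriolis, so pressure-gradient force balances both:
(1/ρ)|∂P/∂n| = fV + V²/R  →  V² + fR·V − fR·V_g = 0
With fR = 8.57×10⁻⁵ × 726×10³ m = 62.2 m/s:
V = [−fR + √((fR)² + 4 fR V_g)]/2 = [−62.2 + √(62.2² + 4×62.2×7.16)]/2 = 6.49 m/s
Subgeostrophic (V < V_g = 7.16 m/s), as expected around a low.

6.49 m s⁻¹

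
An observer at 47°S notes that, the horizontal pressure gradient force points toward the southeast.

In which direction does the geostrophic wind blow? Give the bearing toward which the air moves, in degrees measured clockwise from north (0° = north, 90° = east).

The pressure-gradient force points toward the southeast (bearing 135°).
Geostrophic balance: in the Southern Hemisphere the Coriolis force deflects motion to the left, so the geostrophic wind blows 90° to the left of the pressure-gradient force (low pressure on the right).
Rotating 135° by 90° counterclockwise gives 045° — the wind blows toward the northeast.

045°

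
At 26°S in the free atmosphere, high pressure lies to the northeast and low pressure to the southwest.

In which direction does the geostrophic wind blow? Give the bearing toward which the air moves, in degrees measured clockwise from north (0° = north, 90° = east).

135°

The pressure-gradient force points toward the southwest (bearing 225°).
Geostrophic balance: in the Southern Hemisphere the Coriolis force deflects motion to the left, so the geostrophic wind blows 90° to the left of the pressure-gradient force (low pressure on the right).
Rotating 225° by 90° counterclockwise gives 135° — the wind blows toward the southeast.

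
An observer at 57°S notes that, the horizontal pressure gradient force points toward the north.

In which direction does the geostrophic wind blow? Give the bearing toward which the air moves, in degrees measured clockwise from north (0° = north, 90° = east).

The pressure-gradient force points toward the north (bearing 000°).
Geostrophic balance: in the Southern Hemisphere the Coriolis force deflects motion to the left, so the geostrophic wind blows 90° to the left of the pressure-gradient force (low pressure on the right).
Rotating 000° by 90° counterclockwise gives 270° — the wind blows toward the west.

270°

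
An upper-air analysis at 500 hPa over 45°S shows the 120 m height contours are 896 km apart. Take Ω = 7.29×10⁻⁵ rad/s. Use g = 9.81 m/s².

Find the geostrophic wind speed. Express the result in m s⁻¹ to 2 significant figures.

Coriolis parameter at 45°S:
f = 2Ω sin φ = 2 × 7.29×10⁻⁵ × sin 45° = 1.03×10⁻⁴ s⁻¹
Height gradient: |∂Z/∂n| = 120 m / 896000 m = 1.34×10⁻⁴
On a pressure surface, geostrophic balance gives V_g = (g/f)|∂Z/∂n|:
V_g = 9.81 × 1.34×10⁻⁴ / 1.03×10⁻⁴ = 12.7 m/s

13 m s⁻¹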